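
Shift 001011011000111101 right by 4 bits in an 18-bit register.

Original: 001011011000111101 (decimal 46653)
Shift right by 4 positions
Drop the 4 low bits; fill with zeros on the left
Result: 000000101101100011 (decimal 2915)
Equivalent: 46653 >> 4 = 46653 ÷ 2^4 = 2915



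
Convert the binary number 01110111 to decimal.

Sum of powers of 2 for each 1-bit:
2^0 + 2^1 + 2^2 + 2^4 + 2^5 + 2^6
= 1 + 2 + 4 + 16 + 32 + 64
= 119



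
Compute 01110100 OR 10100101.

OR: 1 when either bit is 1
  01110100
| 10100101
----------
  11110101
Decimal: 116 | 165 = 245



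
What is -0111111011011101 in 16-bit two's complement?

Original: 0111111011011101
Step 1 - Invert all bits: 1000000100100010
Step 2 - Add 1: 1000000100100011
Verification: 0111111011011101 + 1000000100100011 = 10000000000000000; discarding the end carry (carry out of the top bit) leaves the 16-bit value 0000000000000000, as required for x + (-x)



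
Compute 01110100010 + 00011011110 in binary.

Add column by column from the right: bit + bit + carry-in; write the sum mod 2, carry 1 when the sum is 2 or 3.
carry:  11111111100
        01110100010
+       00011011110
-------------------
       010010000000
(the carry out of the leftmost column, 0, becomes the leading bit)
Decimal check:
  01110100010 = 512 + 256 + 128 + 32 + 2 = 930
  00011011110 = 128 + 64 + 16 + 8 + 4 + 2 = 222
  930 + 222 = 1152, and 010010000000 = 1024 + 128 = 1152 ✓



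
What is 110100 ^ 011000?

XOR: 1 when bits differ
  110100
^ 011000
--------
  101100
Decimal: 52 ^ 24 = 44



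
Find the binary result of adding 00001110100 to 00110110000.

Add column by column from the right: bit + bit + carry-in; write the sum mod 2, carry 1 when the sum is 2 or 3.
carry:  01111100000
        00001110100
+       00110110000
-------------------
       001000100100
(the carry out of the leftmost column, 0, becomes the leading bit)
Decimal check:
  00001110100 = 64 + 32 + 16 + 4 = 116
  00110110000 = 256 + 128 + 32 + 16 = 432
  116 + 432 = 548, and 001000100100 = 512 + 32 + 4 = 548 ✓



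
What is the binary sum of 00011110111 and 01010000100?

Add column by column from the right: bit + bit + carry-in; write the sum mod 2, carry 1 when the sum is 2 or 3.
carry:  00100001000
        00011110111
+       01010000100
-------------------
       001101111011
(the carry out of the leftmost column, 0, becomes the leading bit)
Decimal check:
  00011110111 = 128 + 64 + 32 + 16 + 4 + 2 + 1 = 247
  01010000100 = 512 + 128 + 4 = 644
  247 + 644 = 891, and 001101111011 = 512 + 256 + 64 + 32 + 16 + 8 + 2 + 1 = 891 ✓



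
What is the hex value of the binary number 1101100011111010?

Group into 4-bit nibbles from right:
  1101 = D
  1000 = 8
  1111 = F
  1010 = A
Result: D8FA



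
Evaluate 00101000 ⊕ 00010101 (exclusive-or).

XOR: 1 when bits differ
  00101000
^ 00010101
----------
  00111101
Decimal: 40 ^ 21 = 61



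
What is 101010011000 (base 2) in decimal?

Sum of powers of 2 for each 1-bit:
2^3 + 2^4 + 2^7 + 2^9 + 2^11
= 8 + 16 + 128 + 512 + 2048
= 2712



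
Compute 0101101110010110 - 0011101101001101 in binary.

Method 1 - Direct subtraction (column by column from the right: bit − bit − borrow-in; if negative, add 2 and borrow 1 from the next column):
borrow: 0100000010010010
        0101101110010110
-       0011101101001101
------------------------
        0010000001001001

Method 2 - Add two's complement:
Two's complement of 0011101101001101: invert → 1100010010110010, add 1 → 1100010010110011
  0101101110010110
+ 1100010010110011
------------------
 10010000001001001  (end carry out of the top bit = 1)
Discarding the end carry: 0010000001001001
Decimal check:
  0101101110010110 = 16384 + 4096 + 2048 + 512 + 256 + 128 + 16 + 4 + 2 = 23446
  0011101101001101 = 8192 + 4096 + 2048 + 512 + 256 + 64 + 8 + 4 + 1 = 15181
  23446 - 15181 = 8265, and 0010000001001001 = 8192 + 64 + 8 + 1 = 8265 ✓



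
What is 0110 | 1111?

OR: 1 when either bit is 1
  0110
| 1111
------
  1111
Decimal: 6 | 15 = 15



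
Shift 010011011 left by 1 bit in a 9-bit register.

Original: 010011011 (decimal 155)
Shift left by 1 position
Append 1 zero on the right
Result: 100110110 (decimal 310)
Equivalent: 155 << 1 = 155 × 2^1 = 310



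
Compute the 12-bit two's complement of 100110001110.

Original (sign bit 1, negative): 100110001110
Step 1 - Invert all bits: 011001110001
Step 2 - Add 1: 011001110010
Verification: 100110001110 + 011001110010 = 1000000000000; discarding the end carry (carry out of the top bit) leaves the 12-bit value 000000000000, as required for x + (-x)



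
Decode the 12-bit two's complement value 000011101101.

Binary: 000011101101
Sign bit: 0 (non-negative)
Read directly as an unsigned value:
000011101101 = 128 + 64 + 32 + 8 + 4 + 1 = 237
Value: 237



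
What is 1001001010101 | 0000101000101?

OR: 1 when either bit is 1
  1001001010101
| 0000101000101
---------------
  1001101010101
Decimal: 4693 | 325 = 4949



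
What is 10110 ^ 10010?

XOR: 1 when bits differ
  10110
^ 10010
-------
  00100
Decimal: 22 ^ 18 = 4



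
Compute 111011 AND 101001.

AND: 1 only when both bits are 1
  111011
& 101001
--------
  101001
Decimal: 59 & 41 = 41



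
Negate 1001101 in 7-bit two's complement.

Original (sign bit 1, negative): 1001101
Step 1 - Invert all bits: 0110010
Step 2 - Add 1: 0110011
Verification: 1001101 + 0110011 = 10000000; discarding the end carry (carry out of the top bit) leaves the 7-bit value 0000000, as required for x + (-x)



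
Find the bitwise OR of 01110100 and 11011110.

OR: 1 when either bit is 1
  01110100
| 11011110
----------
  11111110
Decimal: 116 | 222 = 254



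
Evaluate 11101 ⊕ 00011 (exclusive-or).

XOR: 1 when bits differ
  11101
^ 00011
-------
  11110
Decimal: 29 ^ 3 = 30



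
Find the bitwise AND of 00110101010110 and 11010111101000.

AND: 1 only when both bits are 1
  00110101010110
& 11010111101000
----------------
  00010101000000
Decimal: 3414 & 13800 = 1344



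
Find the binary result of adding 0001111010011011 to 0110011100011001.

Add column by column from the right: bit + bit + carry-in; write the sum mod 2, carry 1 when the sum is 2 or 3.
carry:  1111110000110110
        0001111010011011
+       0110011100011001
------------------------
       01000010110110100
(the carry out of the leftmost column, 0, becomes the leading bit)
Decimal check:
  0001111010011011 = 4096 + 2048 + 1024 + 512 + 128 + 16 + 8 + 2 + 1 = 7835
  0110011100011001 = 16384 + 8192 + 1024 + 512 + 256 + 16 + 8 + 1 = 26393
  7835 + 26393 = 34228, and 01000010110110100 = 32768 + 1024 + 256 + 128 + 32 + 16 + 4 = 34228 ✓



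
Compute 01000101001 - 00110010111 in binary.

Method 1 - Direct subtraction (column by column from the right: bit − bit − borrow-in; if negative, add 2 and borrow 1 from the next column):
borrow: 01100101100
        01000101001
-       00110010111
-------------------
        00010010010

Method 2 - Add two's complement:
Two's complement of 00110010111: invert → 11001101000, add 1 → 11001101001
  01000101001
+ 11001101001
-------------
 100010010010  (end carry out of the top bit = 1)
Discarding the end carry: 00010010010
Decimal check:
  01000101001 = 512 + 32 + 8 + 1 = 553
  00110010111 = 256 + 128 + 16 + 4 + 2 + 1 = 407
  553 - 407 = 146, and 00010010010 = 128 + 16 + 2 = 146 ✓



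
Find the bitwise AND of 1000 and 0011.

AND: 1 only when both bits are 1
  1000
& 0011
------
  0000
Decimal: 8 & 3 = 0



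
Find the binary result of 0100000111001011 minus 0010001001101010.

Method 1 - Direct subtraction (column by column from the right: bit − bit − borrow-in; if negative, add 2 and borrow 1 from the next column):
borrow: 0111110011000000
        0100000111001011
-       0010001001101010
------------------------
        0001111101100001

Method 2 - Add two's complement:
Two's complement of 0010001001101010: invert → 1101110110010101, add 1 → 1101110110010110
  0100000111001011
+ 1101110110010110
------------------
 10001111101100001  (end carry out of the top bit = 1)
Discarding the end carry: 0001111101100001
Decimal check:
  0100000111001011 = 16384 + 256 + 128 + 64 + 8 + 2 + 1 = 16843
  0010001001101010 = 8192 + 512 + 64 + 32 + 8 + 2 = 8810
  16843 - 8810 = 8033, and 0001111101100001 = 4096 + 2048 + 1024 + 512 + 256 + 64 + 32 + 1 = 8033 ✓



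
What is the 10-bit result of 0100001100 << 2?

Original: 0100001100 (decimal 268)
Shift left by 2 positions
Append 2 zeros on the right and drop the 2 high bits that overflow the 10-bit width
Result: 0000110000 (decimal 48)
Equivalent: 268 << 2 = 268 × 2^2 = 1072, truncated to 10 bits = 48



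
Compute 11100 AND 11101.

AND: 1 only when both bits are 1
  11100
& 11101
-------
  11100
Decimal: 28 & 29 = 28



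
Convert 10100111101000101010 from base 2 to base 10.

Sum of powers of 2 for each 1-bit:
2^1 + 2^3 + 2^5 + 2^9 + 2^11 + 2^12 + 2^13 + 2^14 + 2^17 + 2^19
= 2 + 8 + 32 + 512 + 2048 + 4096 + 8192 + 16384 + 131072 + 524288
= 686634



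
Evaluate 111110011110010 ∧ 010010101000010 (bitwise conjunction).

AND: 1 only when both bits are 1
  111110011110010
& 010010101000010
-----------------
  010010001000010
Decimal: 31986 & 9538 = 9282



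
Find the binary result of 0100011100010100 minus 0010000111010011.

Method 1 - Direct subtraction (column by column from the right: bit − bit − borrow-in; if negative, add 2 and borrow 1 from the next column):
borrow: 0100001110000110
        0100011100010100
-       0010000111010011
------------------------
        0010010101000001

Method 2 - Add two's complement:
Two's complement of 0010000111010011: invert → 1101111000101100, add 1 → 1101111000101101
  0100011100010100
+ 1101111000101101
------------------
 10010010101000001  (end carry out of the top bit = 1)
Discarding the end carry: 0010010101000001
Decimal check:
  0100011100010100 = 16384 + 1024 + 512 + 256 + 16 + 4 = 18196
  0010000111010011 = 8192 + 256 + 128 + 64 + 16 + 2 + 1 = 8659
  18196 - 8659 = 9537, and 0010010101000001 = 8192 + 1024 + 256 + 64 + 1 = 9537 ✓



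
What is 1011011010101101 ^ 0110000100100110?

XOR: 1 when bits differ
  1011011010101101
^ 0110000100100110
------------------
  1101011110001011
Decimal: 46765 ^ 24870 = 55179



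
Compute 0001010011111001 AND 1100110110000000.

AND: 1 only when both bits are 1
  0001010011111001
& 1100110110000000
------------------
  0000010010000000
Decimal: 5369 & 52608 = 1152



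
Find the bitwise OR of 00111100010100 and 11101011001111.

OR: 1 when either bit is 1
  00111100010100
| 11101011001111
----------------
  11111111011111
Decimal: 3860 | 15055 = 16351



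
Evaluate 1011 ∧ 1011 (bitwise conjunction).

AND: 1 only when both bits are 1
  1011
& 1011
------
  1011
Decimal: 11 & 11 = 11



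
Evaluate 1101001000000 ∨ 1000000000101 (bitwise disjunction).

OR: 1 when either bit is 1
  1101001000000
| 1000000000101
---------------
  1101001000101
Decimal: 6720 | 4101 = 6725



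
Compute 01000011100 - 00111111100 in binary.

Method 1 - Direct subtraction (column by column from the right: bit − bit − borrow-in; if negative, add 2 and borrow 1 from the next column):
borrow: 01111000000
        01000011100
-       00111111100
-------------------
        00000100000

Method 2 - Add two's complement:
Two's complement of 00111111100: invert → 11000000011, add 1 → 11000000100
  01000011100
+ 11000000100
-------------
 100000100000  (end carry out of the top bit = 1)
Discarding the end carry: 00000100000
Decimal check:
  01000011100 = 512 + 16 + 8 + 4 = 540
  00111111100 = 256 + 128 + 64 + 32 + 16 + 8 + 4 = 508
  540 - 508 = 32, and 00000100000 = 32 ✓



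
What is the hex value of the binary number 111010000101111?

Group into 4-bit nibbles from right:
  0111 = 7
  0100 = 4
  0010 = 2
  1111 = F
Result: 742F



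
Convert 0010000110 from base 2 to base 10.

Sum of powers of 2 for each 1-bit:
2^1 + 2^2 + 2^7
= 2 + 4 + 128
= 134



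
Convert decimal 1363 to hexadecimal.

Using repeated division by 16 (digits 10–15 are A–F):
1363 ÷ 16 = 85 remainder 3
85 ÷ 16 = 5 remainder 5
5 ÷ 16 = 0 remainder 5
Reading remainders bottom to top: 553



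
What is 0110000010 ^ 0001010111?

XOR: 1 when bits differ
  0110000010
^ 0001010111
------------
  0111010101
Decimal: 386 ^ 87 = 469



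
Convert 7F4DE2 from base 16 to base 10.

Expand by place value (powers of 16):
Digit values: F = 15, D = 13, E = 14
7F4DE2 = 7 × 16^5 + 15 × 16^4 + 4 × 16^3 + 13 × 16^2 + 14 × 16^1 + 2 × 16^0
= 7 × 1048576 + 15 × 65536 + 4 × 4096 + 13 × 256 + 14 × 16 + 2 × 1
= 7340032 + 983040 + 16384 + 3328 + 224 + 2
= 8343010



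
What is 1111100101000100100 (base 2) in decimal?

Sum of powers of 2 for each 1-bit:
2^2 + 2^5 + 2^9 + 2^11 + 2^14 + 2^15 + 2^16 + 2^17 + 2^18
= 4 + 32 + 512 + 2048 + 16384 + 32768 + 65536 + 131072 + 262144
= 510500



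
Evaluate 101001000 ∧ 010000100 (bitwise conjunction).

AND: 1 only when both bits are 1
  101001000
& 010000100
-----------
  000000000
Decimal: 328 & 132 = 0



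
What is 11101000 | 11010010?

OR: 1 when either bit is 1
  11101000
| 11010010
----------
  11111010
Decimal: 232 | 210 = 250



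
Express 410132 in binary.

Using repeated division by 2:
410132 ÷ 2 = 205066 remainder 0
205066 ÷ 2 = 102533 remainder 0
102533 ÷ 2 = 51266 remainder 1
51266 ÷ 2 = 25633 remainder 0
25633 ÷ 2 = 12816 remainder 1
12816 ÷ 2 = 6408 remainder 0
6408 ÷ 2 = 3204 remainder 0
3204 ÷ 2 = 1602 remainder 0
1602 ÷ 2 = 801 remainder 0
801 ÷ 2 = 400 remainder 1
400 ÷ 2 = 200 remainder 0
200 ÷ 2 = 100 remainder 0
100 ÷ 2 = 50 remainder 0
50 ÷ 2 = 25 remainder 0
25 ÷ 2 = 12 remainder 1
12 ÷ 2 = 6 remainder 0
6 ÷ 2 = 3 remainder 0
3 ÷ 2 = 1 remainder 1
1 ÷ 2 = 0 remainder 1
Reading remainders bottom to top: 1100100001000010100



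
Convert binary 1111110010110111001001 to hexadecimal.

Group into 4-bit nibbles from right:
  0011 = 3
  1111 = F
  0010 = 2
  1101 = D
  1100 = C
  1001 = 9
Result: 3F2DC9



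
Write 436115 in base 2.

Using repeated division by 2:
436115 ÷ 2 = 218057 remainder 1
218057 ÷ 2 = 109028 remainder 1
109028 ÷ 2 = 54514 remainder 0
54514 ÷ 2 = 27257 remainder 0
27257 ÷ 2 = 13628 remainder 1
13628 ÷ 2 = 6814 remainder 0
6814 ÷ 2 = 3407 remainder 0
3407 ÷ 2 = 1703 remainder 1
1703 ÷ 2 = 851 remainder 1
851 ÷ 2 = 425 remainder 1
425 ÷ 2 = 212 remainder 1
212 ÷ 2 = 106 remainder 0
106 ÷ 2 = 53 remainder 0
53 ÷ 2 = 26 remainder 1
26 ÷ 2 = 13 remainder 0
13 ÷ 2 = 6 remainder 1
6 ÷ 2 = 3 remainder 0
3 ÷ 2 = 1 remainder 1
1 ÷ 2 = 0 remainder 1
Reading remainders bottom to top: 1101010011110010011



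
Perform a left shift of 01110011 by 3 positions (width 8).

Original: 01110011 (decimal 115)
Shift left by 3 positions
Append 3 zeros on the right and drop the 3 high bits that overflow the 8-bit width
Result: 10011000 (decimal 152)
Equivalent: 115 << 3 = 115 × 2^3 = 920, truncated to 8 bits = 152



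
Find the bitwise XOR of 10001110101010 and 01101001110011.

XOR: 1 when bits differ
  10001110101010
^ 01101001110011
----------------
  11100111011001
Decimal: 9130 ^ 6771 = 14809



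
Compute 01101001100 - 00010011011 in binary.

Method 1 - Direct subtraction (column by column from the right: bit − bit − borrow-in; if negative, add 2 and borrow 1 from the next column):
borrow: 00101100110
        01101001100
-       00010011011
-------------------
        01010110001

Method 2 - Add two's complement:
Two's complement of 00010011011: invert → 11101100100, add 1 → 11101100101
  01101001100
+ 11101100101
-------------
 101010110001  (end carry out of the top bit = 1)
Discarding the end carry: 01010110001
Decimal check:
  01101001100 = 512 + 256 + 64 + 8 + 4 = 844
  00010011011 = 128 + 16 + 8 + 2 + 1 = 155
  844 - 155 = 689, and 01010110001 = 512 + 128 + 32 + 16 + 1 = 689 ✓



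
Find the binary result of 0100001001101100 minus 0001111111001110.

Method 1 - Direct subtraction (column by column from the right: bit − bit − borrow-in; if negative, add 2 and borrow 1 from the next column):
borrow: 0111111100111100
        0100001001101100
-       0001111111001110
------------------------
        0010001010011110

Method 2 - Add two's complement:
Two's complement of 0001111111001110: invert → 1110000000110001, add 1 → 1110000000110010
  0100001001101100
+ 1110000000110010
------------------
 10010001010011110  (end carry out of the top bit = 1)
Discarding the end carry: 0010001010011110
Decimal check:
  0100001001101100 = 16384 + 512 + 64 + 32 + 8 + 4 = 17004
  0001111111001110 = 4096 + 2048 + 1024 + 512 + 256 + 128 + 64 + 8 + 4 + 2 = 8142
  17004 - 8142 = 8862, and 0010001010011110 = 8192 + 512 + 128 + 16 + 8 + 4 + 2 = 8862 ✓



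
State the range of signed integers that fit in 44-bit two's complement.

For 44-bit two's complement:
Minimum: -2^43 = -8796093022208
Maximum: 2^43 - 1 = 8796093022207



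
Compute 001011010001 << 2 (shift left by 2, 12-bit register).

Original: 001011010001 (decimal 721)
Shift left by 2 positions
Append 2 zeros on the right
Result: 101101000100 (decimal 2884)
Equivalent: 721 << 2 = 721 × 2^2 = 2884



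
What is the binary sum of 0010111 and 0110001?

Add column by column from the right: bit + bit + carry-in; write the sum mod 2, carry 1 when the sum is 2 or 3.
carry:  1101110
        0010111
+       0110001
---------------
       01001000
(the carry out of the leftmost column, 0, becomes the leading bit)
Decimal check:
  0010111 = 16 + 4 + 2 + 1 = 23
  0110001 = 32 + 16 + 1 = 49
  23 + 49 = 72, and 01001000 = 64 + 8 = 72 ✓



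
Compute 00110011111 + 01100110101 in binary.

Add column by column from the right: bit + bit + carry-in; write the sum mod 2, carry 1 when the sum is 2 or 3.
carry:  11001111110
        00110011111
+       01100110101
-------------------
       010011010100
(the carry out of the leftmost column, 0, becomes the leading bit)
Decimal check:
  00110011111 = 256 + 128 + 16 + 8 + 4 + 2 + 1 = 415
  01100110101 = 512 + 256 + 32 + 16 + 4 + 1 = 821
  415 + 821 = 1236, and 010011010100 = 1024 + 128 + 64 + 16 + 4 = 1236 ✓



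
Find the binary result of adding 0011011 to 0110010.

Add column by column from the right: bit + bit + carry-in; write the sum mod 2, carry 1 when the sum is 2 or 3.
carry:  1100100
        0011011
+       0110010
---------------
       01001101
(the carry out of the leftmost column, 0, becomes the leading bit)
Decimal check:
  0011011 = 16 + 8 + 2 + 1 = 27
  0110010 = 32 + 16 + 2 = 50
  27 + 50 = 77, and 01001101 = 64 + 8 + 4 + 1 = 77 ✓



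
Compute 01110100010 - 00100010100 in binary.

Method 1 - Direct subtraction (column by column from the right: bit − bit − borrow-in; if negative, add 2 and borrow 1 from the next column):
borrow: 00000111000
        01110100010
-       00100010100
-------------------
        01010001110

Method 2 - Add two's complement:
Two's complement of 00100010100: invert → 11011101011, add 1 → 11011101100
  01110100010
+ 11011101100
-------------
 101010001110  (end carry out of the top bit = 1)
Discarding the end carry: 01010001110
Decimal check:
  01110100010 = 512 + 256 + 128 + 32 + 2 = 930
  00100010100 = 256 + 16 + 4 = 276
  930 - 276 = 654, and 01010001110 = 512 + 128 + 8 + 4 + 2 = 654 ✓



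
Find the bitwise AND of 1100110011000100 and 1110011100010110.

AND: 1 only when both bits are 1
  1100110011000100
& 1110011100010110
------------------
  1100010000000100
Decimal: 52420 & 59158 = 50180



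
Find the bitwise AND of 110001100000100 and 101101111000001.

AND: 1 only when both bits are 1
  110001100000100
& 101101111000001
-----------------
  100001100000000
Decimal: 25348 & 23489 = 17152



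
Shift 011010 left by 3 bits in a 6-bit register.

Original: 011010 (decimal 26)
Shift left by 3 positions
Append 3 zeros on the right and drop the 3 high bits that overflow the 6-bit width
Result: 010000 (decimal 16)
Equivalent: 26 << 3 = 26 × 2^3 = 208, truncated to 6 bits = 16



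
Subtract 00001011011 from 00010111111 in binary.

Method 1 - Direct subtraction (column by column from the right: bit − bit − borrow-in; if negative, add 2 and borrow 1 from the next column):
borrow: 00010000000
        00010111111
-       00001011011
-------------------
        00001100100

Method 2 - Add two's complement:
Two's complement of 00001011011: invert → 11110100100, add 1 → 11110100101
  00010111111
+ 11110100101
-------------
 100001100100  (end carry out of the top bit = 1)
Discarding the end carry: 00001100100
Decimal check:
  00010111111 = 128 + 32 + 16 + 8 + 4 + 2 + 1 = 191
  00001011011 = 64 + 16 + 8 + 2 + 1 = 91
  191 - 91 = 100, and 00001100100 = 64 + 32 + 4 = 100 ✓



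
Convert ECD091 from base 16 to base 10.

Expand by place value (powers of 16):
Digit values: E = 14, C = 12, D = 13
ECD091 = 14 × 16^5 + 12 × 16^4 + 13 × 16^3 + 0 × 16^2 + 9 × 16^1 + 1 × 16^0
= 14 × 1048576 + 12 × 65536 + 13 × 4096 + 0 × 256 + 9 × 16 + 1 × 1
= 14680064 + 786432 + 53248 + 0 + 144 + 1
= 15519889



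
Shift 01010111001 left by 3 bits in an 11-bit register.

Original: 01010111001 (decimal 697)
Shift left by 3 positions
Append 3 zeros on the right and drop the 3 high bits that overflow the 11-bit width
Result: 10111001000 (decimal 1480)
Equivalent: 697 << 3 = 697 × 2^3 = 5576, truncated to 11 bits = 1480



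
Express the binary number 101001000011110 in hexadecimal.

Group into 4-bit nibbles from right:
  0101 = 5
  0010 = 2
  0001 = 1
  1110 = E
Result: 521E



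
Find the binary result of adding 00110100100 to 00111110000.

Add column by column from the right: bit + bit + carry-in; write the sum mod 2, carry 1 when the sum is 2 or 3.
carry:  01111000000
        00110100100
+       00111110000
-------------------
       001110010100
(the carry out of the leftmost column, 0, becomes the leading bit)
Decimal check:
  00110100100 = 256 + 128 + 32 + 4 = 420
  00111110000 = 256 + 128 + 64 + 32 + 16 = 496
  420 + 496 = 916, and 001110010100 = 512 + 256 + 128 + 16 + 4 = 916 ✓



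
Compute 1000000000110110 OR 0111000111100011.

OR: 1 when either bit is 1
  1000000000110110
| 0111000111100011
------------------
  1111000111110111
Decimal: 32822 | 29155 = 61943



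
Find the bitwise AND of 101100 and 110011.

AND: 1 only when both bits are 1
  101100
& 110011
--------
  100000
Decimal: 44 & 51 = 32



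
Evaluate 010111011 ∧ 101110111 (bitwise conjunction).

AND: 1 only when both bits are 1
  010111011
& 101110111
-----------
  000110011
Decimal: 187 & 375 = 51



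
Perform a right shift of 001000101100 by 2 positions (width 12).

Original: 001000101100 (decimal 556)
Shift right by 2 positions
Drop the 2 low bits; fill with zeros on the left
Result: 000010001011 (decimal 139)
Equivalent: 556 >> 2 = 556 ÷ 2^2 = 139



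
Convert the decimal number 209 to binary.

Using repeated division by 2:
209 ÷ 2 = 104 remainder 1
104 ÷ 2 = 52 remainder 0
52 ÷ 2 = 26 remainder 0
26 ÷ 2 = 13 remainder 0
13 ÷ 2 = 6 remainder 1
6 ÷ 2 = 3 remainder 0
3 ÷ 2 = 1 remainder 1
1 ÷ 2 = 0 remainder 1
Reading remainders bottom to top: 11010001



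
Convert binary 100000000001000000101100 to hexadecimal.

Group into 4-bit nibbles from right:
  1000 = 8
  0000 = 0
  0001 = 1
  0000 = 0
  0010 = 2
  1100 = C
Result: 80102C



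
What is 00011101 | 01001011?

OR: 1 when either bit is 1
  00011101
| 01001011
----------
  01011111
Decimal: 29 | 75 = 95



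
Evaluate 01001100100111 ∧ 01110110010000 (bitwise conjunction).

AND: 1 only when both bits are 1
  01001100100111
& 01110110010000
----------------
  01000100000000
Decimal: 4903 & 7568 = 4352



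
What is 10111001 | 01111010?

OR: 1 when either bit is 1
  10111001
| 01111010
----------
  11111011
Decimal: 185 | 122 = 251



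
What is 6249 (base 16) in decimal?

Expand by place value (powers of 16):
6249 = 6 × 16^3 + 2 × 16^2 + 4 × 16^1 + 9 × 16^0
= 6 × 4096 + 2 × 256 + 4 × 16 + 9 × 1
= 24576 + 512 + 64 + 9
= 25161



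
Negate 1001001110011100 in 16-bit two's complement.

Original (sign bit 1, negative): 1001001110011100
Step 1 - Invert all bits: 0110110001100011
Step 2 - Add 1: 0110110001100100
Verification: 1001001110011100 + 0110110001100100 = 10000000000000000; discarding the end carry (carry out of the top bit) leaves the 16-bit value 0000000000000000, as required for x + (-x)



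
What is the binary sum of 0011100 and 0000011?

Add column by column from the right: bit + bit + carry-in; write the sum mod 2, carry 1 when the sum is 2 or 3.
carry:  0000000
        0011100
+       0000011
---------------
       00011111
(the carry out of the leftmost column, 0, becomes the leading bit)
Decimal check:
  0011100 = 16 + 8 + 4 = 28
  0000011 = 2 + 1 = 3
  28 + 3 = 31, and 00011111 = 16 + 8 + 4 + 2 + 1 = 31 ✓



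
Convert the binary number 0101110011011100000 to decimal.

Sum of powers of 2 for each 1-bit:
2^5 + 2^6 + 2^7 + 2^9 + 2^10 + 2^13 + 2^14 + 2^15 + 2^17
= 32 + 64 + 128 + 512 + 1024 + 8192 + 16384 + 32768 + 131072
= 190176



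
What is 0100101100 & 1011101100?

AND: 1 only when both bits are 1
  0100101100
& 1011101100
------------
  0000101100
Decimal: 300 & 748 = 44



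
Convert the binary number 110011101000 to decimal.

Sum of powers of 2 for each 1-bit:
2^3 + 2^5 + 2^6 + 2^7 + 2^10 + 2^11
= 8 + 32 + 64 + 128 + 1024 + 2048
= 3304



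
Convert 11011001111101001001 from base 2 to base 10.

Sum of powers of 2 for each 1-bit:
2^0 + 2^3 + 2^6 + 2^8 + 2^9 + 2^10 + 2^11 + 2^12 + 2^15 + 2^16 + 2^18 + 2^19
= 1 + 8 + 64 + 256 + 512 + 1024 + 2048 + 4096 + 32768 + 65536 + 262144 + 524288
= 892745



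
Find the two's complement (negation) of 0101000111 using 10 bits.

Original: 0101000111
Step 1 - Invert all bits: 1010111000
Step 2 - Add 1: 1010111001
Verification: 0101000111 + 1010111001 = 10000000000; discarding the end carry (carry out of the top bit) leaves the 10-bit value 0000000000, as required for x + (-x)



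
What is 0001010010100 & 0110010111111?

AND: 1 only when both bits are 1
  0001010010100
& 0110010111111
---------------
  0000010010100
Decimal: 660 & 3263 = 148



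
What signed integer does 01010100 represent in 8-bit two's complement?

Binary: 01010100
Sign bit: 0 (non-negative)
Read directly as an unsigned value:
01010100 = 64 + 16 + 4 = 84
Value: 84



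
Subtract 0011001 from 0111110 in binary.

Method 1 - Direct subtraction (column by column from the right: bit − bit − borrow-in; if negative, add 2 and borrow 1 from the next column):
borrow: 0000010
        0111110
-       0011001
---------------
        0100101

Method 2 - Add two's complement:
Two's complement of 0011001: invert → 1100110, add 1 → 1100111
  0111110
+ 1100111
---------
 10100101  (end carry out of the top bit = 1)
Discarding the end carry: 0100101
Decimal check:
  0111110 = 32 + 16 + 8 + 4 + 2 = 62
  0011001 = 16 + 8 + 1 = 25
  62 - 25 = 37, and 0100101 = 32 + 4 + 1 = 37 ✓



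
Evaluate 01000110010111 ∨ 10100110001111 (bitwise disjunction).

OR: 1 when either bit is 1
  01000110010111
| 10100110001111
----------------
  11100110011111
Decimal: 4503 | 10639 = 14751



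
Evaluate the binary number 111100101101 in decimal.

Sum of powers of 2 for each 1-bit:
2^0 + 2^2 + 2^3 + 2^5 + 2^8 + 2^9 + 2^10 + 2^11
= 1 + 4 + 8 + 32 + 256 + 512 + 1024 + 2048
= 3885



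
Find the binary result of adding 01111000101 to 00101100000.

Add column by column from the right: bit + bit + carry-in; write the sum mod 2, carry 1 when the sum is 2 or 3.
carry:  11110000000
        01111000101
+       00101100000
-------------------
       010100100101
(the carry out of the leftmost column, 0, becomes the leading bit)
Decimal check:
  01111000101 = 512 + 256 + 128 + 64 + 4 + 1 = 965
  00101100000 = 256 + 64 + 32 = 352
  965 + 352 = 1317, and 010100100101 = 1024 + 256 + 32 + 4 + 1 = 1317 ✓



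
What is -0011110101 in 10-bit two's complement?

Original: 0011110101
Step 1 - Invert all bits: 1100001010
Step 2 - Add 1: 1100001011
Verification: 0011110101 + 1100001011 = 10000000000; discarding the end carry (carry out of the top bit) leaves the 10-bit value 0000000000, as required for x + (-x)



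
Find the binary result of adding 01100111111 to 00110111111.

Add column by column from the right: bit + bit + carry-in; write the sum mod 2, carry 1 when the sum is 2 or 3.
carry:  11001111110
        01100111111
+       00110111111
-------------------
       010011111110
(the carry out of the leftmost column, 0, becomes the leading bit)
Decimal check:
  01100111111 = 512 + 256 + 32 + 16 + 8 + 4 + 2 + 1 = 831
  00110111111 = 256 + 128 + 32 + 16 + 8 + 4 + 2 + 1 = 447
  831 + 447 = 1278, and 010011111110 = 1024 + 128 + 64 + 32 + 16 + 8 + 4 + 2 = 1278 ✓



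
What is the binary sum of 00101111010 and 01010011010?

Add column by column from the right: bit + bit + carry-in; write the sum mod 2, carry 1 when the sum is 2 or 3.
carry:  11111110100
        00101111010
+       01010011010
-------------------
       010000010100
(the carry out of the leftmost column, 0, becomes the leading bit)
Decimal check:
  00101111010 = 256 + 64 + 32 + 16 + 8 + 2 = 378
  01010011010 = 512 + 128 + 16 + 8 + 2 = 666
  378 + 666 = 1044, and 010000010100 = 1024 + 16 + 4 = 1044 ✓



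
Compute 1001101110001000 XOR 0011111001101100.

XOR: 1 when bits differ
  1001101110001000
^ 0011111001101100
------------------
  1010010111100100
Decimal: 39816 ^ 15980 = 42468



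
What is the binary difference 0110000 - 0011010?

Method 1 - Direct subtraction (column by column from the right: bit − bit − borrow-in; if negative, add 2 and borrow 1 from the next column):
borrow: 0111100
        0110000
-       0011010
---------------
        0010110

Method 2 - Add two's complement:
Two's complement of 0011010: invert → 1100101, add 1 → 1100110
  0110000
+ 1100110
---------
 10010110  (end carry out of the top bit = 1)
Discarding the end carry: 0010110
Decimal check:
  0110000 = 32 + 16 = 48
  0011010 = 16 + 8 + 2 = 26
  48 - 26 = 22, and 0010110 = 16 + 4 + 2 = 22 ✓



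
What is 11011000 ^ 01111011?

XOR: 1 when bits differ
  11011000
^ 01111011
----------
  10100011
Decimal: 216 ^ 123 = 163



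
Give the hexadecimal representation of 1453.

Using repeated division by 16 (digits 10–15 are A–F):
1453 ÷ 16 = 90 remainder 13 (D)
90 ÷ 16 = 5 remainder 10 (A)
5 ÷ 16 = 0 remainder 5
Reading remainders bottom to top: 5AD



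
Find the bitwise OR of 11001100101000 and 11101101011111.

OR: 1 when either bit is 1
  11001100101000
| 11101101011111
----------------
  11101101111111
Decimal: 13096 | 15199 = 15231



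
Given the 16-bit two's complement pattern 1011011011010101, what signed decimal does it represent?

Binary: 1011011011010101
Sign bit: 1 (negative)
Invert: 0100100100101010
Add 1:  0100100100101011
Magnitude: 0100100100101011 = 16384 + 2048 + 256 + 32 + 8 + 2 + 1 = 18731
Value: -18731



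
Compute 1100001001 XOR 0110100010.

XOR: 1 when bits differ
  1100001001
^ 0110100010
------------
  1010101011
Decimal: 777 ^ 418 = 683



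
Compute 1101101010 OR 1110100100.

OR: 1 when either bit is 1
  1101101010
| 1110100100
------------
  1111101110
Decimal: 874 | 932 = 1006



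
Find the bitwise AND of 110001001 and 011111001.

AND: 1 only when both bits are 1
  110001001
& 011111001
-----------
  010001001
Decimal: 393 & 249 = 137



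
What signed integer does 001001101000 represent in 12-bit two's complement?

Binary: 001001101000
Sign bit: 0 (non-negative)
Read directly as an unsigned value:
001001101000 = 512 + 64 + 32 + 8 = 616
Value: 616



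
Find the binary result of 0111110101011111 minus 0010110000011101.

Method 1 - Direct subtraction (column by column from the right: bit − bit − borrow-in; if negative, add 2 and borrow 1 from the next column):
borrow: 0000000000000000
        0111110101011111
-       0010110000011101
------------------------
        0101000101000010

Method 2 - Add two's complement:
Two's complement of 0010110000011101: invert → 1101001111100010, add 1 → 1101001111100011
  0111110101011111
+ 1101001111100011
------------------
 10101000101000010  (end carry out of the top bit = 1)
Discarding the end carry: 0101000101000010
Decimal check:
  0111110101011111 = 16384 + 8192 + 4096 + 2048 + 1024 + 256 + 64 + 16 + 8 + 4 + 2 + 1 = 32095
  0010110000011101 = 8192 + 2048 + 1024 + 16 + 8 + 4 + 1 = 11293
  32095 - 11293 = 20802, and 0101000101000010 = 16384 + 4096 + 256 + 64 + 2 = 20802 ✓



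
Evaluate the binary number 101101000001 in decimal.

Sum of powers of 2 for each 1-bit:
2^0 + 2^6 + 2^8 + 2^9 + 2^11
= 1 + 64 + 256 + 512 + 2048
= 2881



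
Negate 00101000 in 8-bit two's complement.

Original: 00101000
Step 1 - Invert all bits: 11010111
Step 2 - Add 1: 11011000
Verification: 00101000 + 11011000 = 100000000; discarding the end carry (carry out of the top bit) leaves the 8-bit value 00000000, as required for x + (-x)



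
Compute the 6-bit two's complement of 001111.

Original: 001111
Step 1 - Invert all bits: 110000
Step 2 - Add 1: 110001
Verification: 001111 + 110001 = 1000000; discarding the end carry (carry out of the top bit) leaves the 6-bit value 000000, as required for x + (-x)



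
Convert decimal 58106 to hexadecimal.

Using repeated division by 16 (digits 10–15 are A–F):
58106 ÷ 16 = 3631 remainder 10 (A)
3631 ÷ 16 = 226 remainder 15 (F)
226 ÷ 16 = 14 remainder 2
14 ÷ 16 = 0 remainder 14 (E)
Reading remainders bottom to top: E2FA



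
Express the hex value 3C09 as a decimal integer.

Expand by place value (powers of 16):
Digit values: C = 12
3C09 = 3 × 16^3 + 12 × 16^2 + 0 × 16^1 + 9 × 16^0
= 3 × 4096 + 12 × 256 + 0 × 16 + 9 × 1
= 12288 + 3072 + 0 + 9
= 15369



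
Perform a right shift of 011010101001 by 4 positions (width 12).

Original: 011010101001 (decimal 1705)
Shift right by 4 positions
Drop the 4 low bits; fill with zeros on the left
Result: 000001101010 (decimal 106)
Equivalent: 1705 >> 4 = 1705 ÷ 2^4 = 106



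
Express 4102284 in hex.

Using repeated division by 16 (digits 10–15 are A–F):
4102284 ÷ 16 = 256392 remainder 12 (C)
256392 ÷ 16 = 16024 remainder 8
16024 ÷ 16 = 1001 remainder 8
1001 ÷ 16 = 62 remainder 9
62 ÷ 16 = 3 remainder 14 (E)
3 ÷ 16 = 0 remainder 3
Reading remainders bottom to top: 3E988C



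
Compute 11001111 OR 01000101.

OR: 1 when either bit is 1
  11001111
| 01000101
----------
  11001111
Decimal: 207 | 69 = 207



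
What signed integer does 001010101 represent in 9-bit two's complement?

Binary: 001010101
Sign bit: 0 (non-negative)
Read directly as an unsigned value:
001010101 = 64 + 16 + 4 + 1 = 85
Value: 85



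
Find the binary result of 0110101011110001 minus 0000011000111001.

Method 1 - Direct subtraction (column by column from the right: bit − bit − borrow-in; if negative, add 2 and borrow 1 from the next column):
borrow: 0000100001110000
        0110101011110001
-       0000011000111001
------------------------
        0110010010111000

Method 2 - Add two's complement:
Two's complement of 0000011000111001: invert → 1111100111000110, add 1 → 1111100111000111
  0110101011110001
+ 1111100111000111
------------------
 10110010010111000  (end carry out of the top bit = 1)
Discarding the end carry: 0110010010111000
Decimal check:
  0110101011110001 = 16384 + 8192 + 2048 + 512 + 128 + 64 + 32 + 16 + 1 = 27377
  0000011000111001 = 1024 + 512 + 32 + 16 + 8 + 1 = 1593
  27377 - 1593 = 25784, and 0110010010111000 = 16384 + 8192 + 1024 + 128 + 32 + 16 + 8 = 25784 ✓



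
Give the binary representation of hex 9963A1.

Convert each hex digit to 4 bits:
  9 = 1001
  9 = 1001
  6 = 0110
  3 = 0011
  A = 1010
  1 = 0001
Concatenate: 100110010110001110100001



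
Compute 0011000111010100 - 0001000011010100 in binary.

Method 1 - Direct subtraction (column by column from the right: bit − bit − borrow-in; if negative, add 2 and borrow 1 from the next column):
borrow: 0000000000000000
        0011000111010100
-       0001000011010100
------------------------
        0010000100000000

Method 2 - Add two's complement:
Two's complement of 0001000011010100: invert → 1110111100101011, add 1 → 1110111100101100
  0011000111010100
+ 1110111100101100
------------------
 10010000100000000  (end carry out of the top bit = 1)
Discarding the end carry: 0010000100000000
Decimal check:
  0011000111010100 = 8192 + 4096 + 256 + 128 + 64 + 16 + 4 = 12756
  0001000011010100 = 4096 + 128 + 64 + 16 + 4 = 4308
  12756 - 4308 = 8448, and 0010000100000000 = 8192 + 256 = 8448 ✓



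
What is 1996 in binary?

Using repeated division by 2:
1996 ÷ 2 = 998 remainder 0
998 ÷ 2 = 499 remainder 0
499 ÷ 2 = 249 remainder 1
249 ÷ 2 = 124 remainder 1
124 ÷ 2 = 62 remainder 0
62 ÷ 2 = 31 remainder 0
31 ÷ 2 = 15 remainder 1
15 ÷ 2 = 7 remainder 1
7 ÷ 2 = 3 remainder 1
3 ÷ 2 = 1 remainder 1
1 ÷ 2 = 0 remainder 1
Reading remainders bottom to top: 11111001100



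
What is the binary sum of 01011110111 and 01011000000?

Add column by column from the right: bit + bit + carry-in; write the sum mod 2, carry 1 when the sum is 2 or 3.
carry:  10110000000
        01011110111
+       01011000000
-------------------
       010110110111
(the carry out of the leftmost column, 0, becomes the leading bit)
Decimal check:
  01011110111 = 512 + 128 + 64 + 32 + 16 + 4 + 2 + 1 = 759
  01011000000 = 512 + 128 + 64 = 704
  759 + 704 = 1463, and 010110110111 = 1024 + 256 + 128 + 32 + 16 + 4 + 2 + 1 = 1463 ✓



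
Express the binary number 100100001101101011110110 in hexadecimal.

Group into 4-bit nibbles from right:
  1001 = 9
  0000 = 0
  1101 = D
  1010 = A
  1111 = F
  0110 = 6
Result: 90DAF6



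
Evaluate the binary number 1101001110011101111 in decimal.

Sum of powers of 2 for each 1-bit:
2^0 + 2^1 + 2^2 + 2^3 + 2^5 + 2^6 + 2^7 + 2^10 + 2^11 + 2^12 + 2^15 + 2^17 + 2^18
= 1 + 2 + 4 + 8 + 32 + 64 + 128 + 1024 + 2048 + 4096 + 32768 + 131072 + 262144
= 433391



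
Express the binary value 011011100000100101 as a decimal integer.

Sum of powers of 2 for each 1-bit:
2^0 + 2^2 + 2^5 + 2^11 + 2^12 + 2^13 + 2^15 + 2^16
= 1 + 4 + 32 + 2048 + 4096 + 8192 + 32768 + 65536
= 112677



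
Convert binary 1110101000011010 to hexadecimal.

Group into 4-bit nibbles from right:
  1110 = E
  1010 = A
  0001 = 1
  1010 = A
Result: EA1A



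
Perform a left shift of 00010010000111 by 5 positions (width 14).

Original: 00010010000111 (decimal 1159)
Shift left by 5 positions
Append 5 zeros on the right and drop the 5 high bits that overflow the 14-bit width
Result: 01000011100000 (decimal 4320)
Equivalent: 1159 << 5 = 1159 × 2^5 = 37088, truncated to 14 bits = 4320



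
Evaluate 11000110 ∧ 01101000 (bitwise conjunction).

AND: 1 only when both bits are 1
  11000110
& 01101000
----------
  01000000
Decimal: 198 & 104 = 64



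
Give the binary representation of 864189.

Using repeated division by 2:
864189 ÷ 2 = 432094 remainder 1
432094 ÷ 2 = 216047 remainder 0
216047 ÷ 2 = 108023 remainder 1
108023 ÷ 2 = 54011 remainder 1
54011 ÷ 2 = 27005 remainder 1
27005 ÷ 2 = 13502 remainder 1
13502 ÷ 2 = 6751 remainder 0
6751 ÷ 2 = 3375 remainder 1
3375 ÷ 2 = 1687 remainder 1
1687 ÷ 2 = 843 remainder 1
843 ÷ 2 = 421 remainder 1
421 ÷ 2 = 210 remainder 1
210 ÷ 2 = 105 remainder 0
105 ÷ 2 = 52 remainder 1
52 ÷ 2 = 26 remainder 0
26 ÷ 2 = 13 remainder 0
13 ÷ 2 = 6 remainder 1
6 ÷ 2 = 3 remainder 0
3 ÷ 2 = 1 remainder 1
1 ÷ 2 = 0 remainder 1
Reading remainders bottom to top: 11010010111110111101



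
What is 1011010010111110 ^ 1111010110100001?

XOR: 1 when bits differ
  1011010010111110
^ 1111010110100001
------------------
  0100000100011111
Decimal: 46270 ^ 62881 = 16671

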